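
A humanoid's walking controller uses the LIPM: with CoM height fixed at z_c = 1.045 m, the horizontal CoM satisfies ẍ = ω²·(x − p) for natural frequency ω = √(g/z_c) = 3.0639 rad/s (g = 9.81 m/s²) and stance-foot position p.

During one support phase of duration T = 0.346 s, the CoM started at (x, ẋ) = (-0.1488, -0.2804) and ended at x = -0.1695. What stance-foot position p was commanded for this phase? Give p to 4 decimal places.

p = -0.3038

ωT = 3.0639·0.346 = 1.060109; cosh(ωT) = 1.616552, sinh(ωT) = 1.270134
x(T) = p + (x₀−p)·cosh(ωT) + (ẋ₀/ω)·sinh(ωT) ⇒ p·(1 − cosh) = x(T) − x₀·cosh − (ẋ₀/ω)·sinh
numerator   = -0.1695 − (-0.1488)·1.616552 − (-0.2804/3.0639)·1.270134 = 0.187282
denominator = 1 − 1.616552 = -0.616552
p = 0.187282 / -0.616552 = -0.3038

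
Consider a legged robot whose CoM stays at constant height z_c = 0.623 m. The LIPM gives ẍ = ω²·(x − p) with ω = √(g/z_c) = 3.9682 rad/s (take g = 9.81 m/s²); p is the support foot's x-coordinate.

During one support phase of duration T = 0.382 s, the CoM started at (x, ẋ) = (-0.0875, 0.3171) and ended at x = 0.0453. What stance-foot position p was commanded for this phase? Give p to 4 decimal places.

ωT = 3.9682·0.382 = 1.515852; cosh(ωT) = 2.386461, sinh(ωT) = 2.166840
x(T) = p + (x₀−p)·cosh(ωT) + (ẋ₀/ω)·sinh(ωT) ⇒ p·(1 − cosh) = x(T) − x₀·cosh − (ẋ₀/ω)·sinh
numerator   = 0.0453 − (-0.0875)·2.386461 − (0.3171/3.9682)·2.166840 = 0.080963
denominator = 1 − 2.386461 = -1.386461
p = 0.080963 / -1.386461 = -0.0584

p = -0.0584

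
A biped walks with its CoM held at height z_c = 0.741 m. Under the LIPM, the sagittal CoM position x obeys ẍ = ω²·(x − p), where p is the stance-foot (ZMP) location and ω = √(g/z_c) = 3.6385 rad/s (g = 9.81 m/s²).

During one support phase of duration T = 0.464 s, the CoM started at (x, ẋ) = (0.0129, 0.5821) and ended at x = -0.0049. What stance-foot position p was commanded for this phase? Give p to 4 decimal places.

ωT = 3.6385·0.464 = 1.688264; cosh(ωT) = 2.797460, sinh(ωT) = 2.612620
x(T) = p + (x₀−p)·cosh(ωT) + (ẋ₀/ω)·sinh(ωT) ⇒ p·(1 − cosh) = x(T) − x₀·cosh − (ẋ₀/ω)·sinh
numerator   = -0.0049 − (0.0129)·2.797460 − (0.5821/3.6385)·2.612620 = -0.458963
denominator = 1 − 2.797460 = -1.797460
p = -0.458963 / -1.797460 = 0.2553

p = 0.2553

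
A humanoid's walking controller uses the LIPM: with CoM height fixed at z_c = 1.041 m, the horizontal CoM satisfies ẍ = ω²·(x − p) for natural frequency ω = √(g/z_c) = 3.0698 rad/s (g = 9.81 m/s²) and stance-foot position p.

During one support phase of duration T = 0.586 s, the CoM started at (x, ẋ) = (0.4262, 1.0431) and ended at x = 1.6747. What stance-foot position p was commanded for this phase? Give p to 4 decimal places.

ωT = 3.0698·0.586 = 1.798903; cosh(ωT) = 3.104247, sinh(ωT) = 2.938767
x(T) = p + (x₀−p)·cosh(ωT) + (ẋ₀/ω)·sinh(ωT) ⇒ p·(1 − cosh) = x(T) − x₀·cosh − (ẋ₀/ω)·sinh
numerator   = 1.6747 − (0.4262)·3.104247 − (1.0431/3.0698)·2.938767 = -0.646906
denominator = 1 − 3.104247 = -2.104247
p = -0.646906 / -2.104247 = 0.3074

p = 0.3074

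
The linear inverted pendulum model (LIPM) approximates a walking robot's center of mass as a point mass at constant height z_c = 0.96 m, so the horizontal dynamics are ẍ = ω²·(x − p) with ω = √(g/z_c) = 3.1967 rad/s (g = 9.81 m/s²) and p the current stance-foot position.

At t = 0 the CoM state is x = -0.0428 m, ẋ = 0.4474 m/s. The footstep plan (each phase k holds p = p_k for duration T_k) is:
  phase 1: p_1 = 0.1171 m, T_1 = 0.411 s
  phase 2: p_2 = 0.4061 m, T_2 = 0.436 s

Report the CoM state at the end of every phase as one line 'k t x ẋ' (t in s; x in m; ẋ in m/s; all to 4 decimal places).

phase 1: p=0.1171, T=0.411, ωT=1.313844, cosh=1.994616, sinh=1.725831; start (x,ẋ)=(-0.042800, 0.447400) → end (x,ẋ)=(0.039703, 0.010229)
phase 2: p=0.4061, T=0.436, ωT=1.393761, cosh=2.139060, sinh=1.890919; start (x,ẋ)=(0.039703, 0.010229) → end (x,ẋ)=(-0.371595, -2.192883)

1 0.4110 0.0397 0.0102
2 0.8470 -0.3716 -2.1929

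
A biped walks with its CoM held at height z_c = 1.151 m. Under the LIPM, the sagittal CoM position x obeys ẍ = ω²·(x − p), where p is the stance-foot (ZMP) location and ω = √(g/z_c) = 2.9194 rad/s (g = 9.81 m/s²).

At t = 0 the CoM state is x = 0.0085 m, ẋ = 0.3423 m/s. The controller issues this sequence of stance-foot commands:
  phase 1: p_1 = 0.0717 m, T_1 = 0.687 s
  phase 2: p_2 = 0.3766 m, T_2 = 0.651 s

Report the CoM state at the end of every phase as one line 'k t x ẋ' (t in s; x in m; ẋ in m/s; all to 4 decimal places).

phase 1: p=0.0717, T=0.687, ωT=2.005628, cosh=3.782667, sinh=3.648091; start (x,ẋ)=(0.008500, 0.342300) → end (x,ẋ)=(0.260375, 0.621712)
phase 2: p=0.3766, T=0.651, ωT=1.900529, cosh=3.419462, sinh=3.269973; start (x,ẋ)=(0.260375, 0.621712) → end (x,ẋ)=(0.675541, 1.016390)

1 0.6870 0.2604 0.6217
2 1.3380 0.6755 1.0164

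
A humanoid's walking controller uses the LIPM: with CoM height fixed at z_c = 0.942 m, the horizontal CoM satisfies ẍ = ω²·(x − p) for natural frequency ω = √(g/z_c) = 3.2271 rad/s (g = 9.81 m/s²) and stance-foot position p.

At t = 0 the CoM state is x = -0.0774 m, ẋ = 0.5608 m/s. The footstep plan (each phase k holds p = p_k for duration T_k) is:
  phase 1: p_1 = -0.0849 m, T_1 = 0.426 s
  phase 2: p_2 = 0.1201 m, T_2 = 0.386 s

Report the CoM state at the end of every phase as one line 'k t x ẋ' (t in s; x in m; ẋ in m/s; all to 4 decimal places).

phase 1: p=-0.0849, T=0.426, ωT=1.374745, cosh=2.103485, sinh=1.850581; start (x,ẋ)=(-0.077400, 0.560800) → end (x,ẋ)=(0.252467, 1.224425)
phase 2: p=0.1201, T=0.386, ωT=1.245661, cosh=1.881490, sinh=1.593740; start (x,ẋ)=(0.252467, 1.224425) → end (x,ẋ)=(0.973843, 2.984528)

1 0.4260 0.2525 1.2244
2 0.8120 0.9738 2.9845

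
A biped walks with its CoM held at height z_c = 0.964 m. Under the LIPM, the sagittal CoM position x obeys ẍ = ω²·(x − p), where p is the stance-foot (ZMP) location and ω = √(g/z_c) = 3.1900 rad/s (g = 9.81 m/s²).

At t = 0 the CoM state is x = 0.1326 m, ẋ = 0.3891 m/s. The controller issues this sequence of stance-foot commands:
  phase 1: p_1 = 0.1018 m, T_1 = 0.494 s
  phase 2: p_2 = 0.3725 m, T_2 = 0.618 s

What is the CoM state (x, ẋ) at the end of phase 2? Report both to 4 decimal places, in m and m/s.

phase 1: p=0.1018, T=0.494, ωT=1.575860, cosh=2.520864, sinh=2.314034; start (x,ẋ)=(0.132600, 0.389100) → end (x,ẋ)=(0.461697, 1.208227)
phase 2: p=0.3725, T=0.618, ωT=1.971420, cosh=3.660063, sinh=3.520804; start (x,ẋ)=(0.461697, 1.208227) → end (x,ẋ)=(2.032485, 5.423986)

x = 2.0325, ẋ = 5.4240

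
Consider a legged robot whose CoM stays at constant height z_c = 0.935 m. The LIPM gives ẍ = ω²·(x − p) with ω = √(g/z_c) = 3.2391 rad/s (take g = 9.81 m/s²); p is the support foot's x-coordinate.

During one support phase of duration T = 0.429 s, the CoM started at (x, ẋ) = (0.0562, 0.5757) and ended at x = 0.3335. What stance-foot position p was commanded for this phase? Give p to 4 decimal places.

ωT = 3.2391·0.429 = 1.389574; cosh(ωT) = 2.131161, sinh(ωT) = 1.881979
x(T) = p + (x₀−p)·cosh(ωT) + (ẋ₀/ω)·sinh(ωT) ⇒ p·(1 − cosh) = x(T) − x₀·cosh − (ẋ₀/ω)·sinh
numerator   = 0.3335 − (0.0562)·2.131161 − (0.5757/3.2391)·1.881979 = -0.120764
denominator = 1 − 2.131161 = -1.131161
p = -0.120764 / -1.131161 = 0.1068

p = 0.1068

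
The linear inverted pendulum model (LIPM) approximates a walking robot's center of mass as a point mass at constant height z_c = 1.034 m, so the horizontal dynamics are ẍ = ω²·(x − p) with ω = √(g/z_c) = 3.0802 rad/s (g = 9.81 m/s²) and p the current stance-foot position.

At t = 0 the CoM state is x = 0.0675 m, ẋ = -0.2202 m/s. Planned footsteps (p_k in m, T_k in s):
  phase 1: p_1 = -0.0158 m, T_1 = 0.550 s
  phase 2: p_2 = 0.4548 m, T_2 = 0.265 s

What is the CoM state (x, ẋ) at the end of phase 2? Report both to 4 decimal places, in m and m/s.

phase 1: p=-0.0158, T=0.550, ωT=1.694110, cosh=2.812782, sinh=2.629019; start (x,ẋ)=(0.067500, -0.220200) → end (x,ẋ)=(0.030559, 0.055181)
phase 2: p=0.4548, T=0.265, ωT=0.816253, cosh=1.352047, sinh=0.909962; start (x,ẋ)=(0.030559, 0.055181) → end (x,ẋ)=(-0.102492, -1.114482)

x = -0.1025, ẋ = -1.1145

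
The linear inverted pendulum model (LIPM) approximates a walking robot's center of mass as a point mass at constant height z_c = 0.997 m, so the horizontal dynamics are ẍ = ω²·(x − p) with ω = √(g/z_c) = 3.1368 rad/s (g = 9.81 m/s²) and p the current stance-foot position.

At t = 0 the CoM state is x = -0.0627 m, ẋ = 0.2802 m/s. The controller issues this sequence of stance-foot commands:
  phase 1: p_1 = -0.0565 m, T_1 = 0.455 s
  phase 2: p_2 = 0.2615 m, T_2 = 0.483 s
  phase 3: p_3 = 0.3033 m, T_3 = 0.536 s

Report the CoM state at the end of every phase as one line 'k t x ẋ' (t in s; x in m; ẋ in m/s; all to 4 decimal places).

phase 1: p=-0.0565, T=0.455, ωT=1.427244, cosh=2.203584, sinh=1.963615; start (x,ẋ)=(-0.062700, 0.280200) → end (x,ẋ)=(0.105241, 0.579256)
phase 2: p=0.2615, T=0.483, ωT=1.515074, cosh=2.384776, sinh=2.164984; start (x,ẋ)=(0.105241, 0.579256) → end (x,ẋ)=(0.288653, 0.320221)
phase 3: p=0.3033, T=0.536, ωT=1.681325, cosh=2.779398, sinh=2.593271; start (x,ẋ)=(0.288653, 0.320221) → end (x,ẋ)=(0.527324, 0.770873)

1 0.4550 0.1052 0.5793
2 0.9380 0.2887 0.3202
3 1.4740 0.5273 0.7709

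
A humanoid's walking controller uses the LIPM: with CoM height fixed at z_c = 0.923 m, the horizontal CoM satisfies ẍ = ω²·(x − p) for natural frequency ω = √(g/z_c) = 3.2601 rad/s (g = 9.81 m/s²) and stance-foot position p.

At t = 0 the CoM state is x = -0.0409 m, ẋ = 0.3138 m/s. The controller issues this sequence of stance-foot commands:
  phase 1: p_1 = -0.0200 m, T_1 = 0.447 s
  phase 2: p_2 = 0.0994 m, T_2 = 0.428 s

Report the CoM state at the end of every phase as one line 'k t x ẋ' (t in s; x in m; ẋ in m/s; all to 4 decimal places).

phase 1: p=-0.0200, T=0.447, ωT=1.457265, cosh=2.263535, sinh=2.030663; start (x,ẋ)=(-0.040900, 0.313800) → end (x,ẋ)=(0.128153, 0.571936)
phase 2: p=0.0994, T=0.428, ωT=1.395323, cosh=2.142015, sinh=1.894262; start (x,ẋ)=(0.128153, 0.571936) → end (x,ẋ)=(0.493309, 1.402659)

1 0.4470 0.1282 0.5719
2 0.8750 0.4933 1.4027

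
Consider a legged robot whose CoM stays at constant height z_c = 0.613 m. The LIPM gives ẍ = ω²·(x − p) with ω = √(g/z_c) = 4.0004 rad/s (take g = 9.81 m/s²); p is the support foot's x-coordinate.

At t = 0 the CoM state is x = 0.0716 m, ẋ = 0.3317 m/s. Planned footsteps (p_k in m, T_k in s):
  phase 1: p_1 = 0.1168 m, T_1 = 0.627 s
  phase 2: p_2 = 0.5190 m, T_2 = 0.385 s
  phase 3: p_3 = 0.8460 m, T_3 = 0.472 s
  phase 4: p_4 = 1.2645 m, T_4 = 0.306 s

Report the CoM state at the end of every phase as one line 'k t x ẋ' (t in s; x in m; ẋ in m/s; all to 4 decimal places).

phase 1: p=0.1168, T=0.627, ωT=2.508251, cosh=6.182418, sinh=6.101007; start (x,ẋ)=(0.071600, 0.331700) → end (x,ẋ)=(0.343230, 0.947536)
phase 2: p=0.5190, T=0.385, ωT=1.540154, cosh=2.439828, sinh=2.225480; start (x,ẋ)=(0.343230, 0.947536) → end (x,ẋ)=(0.617279, 0.746978)
phase 3: p=0.8460, T=0.472, ωT=1.888189, cosh=3.379368, sinh=3.228022; start (x,ẋ)=(0.617279, 0.746978) → end (x,ẋ)=(0.675825, -0.429240)
phase 4: p=1.2645, T=0.306, ωT=1.224122, cosh=1.847598, sinh=1.553582; start (x,ẋ)=(0.675825, -0.429240) → end (x,ẋ)=(0.010166, -4.451652)

1 0.6270 0.3432 0.9475
2 1.0120 0.6173 0.7470
3 1.4840 0.6758 -0.4292
4 1.7900 0.0102 -4.4517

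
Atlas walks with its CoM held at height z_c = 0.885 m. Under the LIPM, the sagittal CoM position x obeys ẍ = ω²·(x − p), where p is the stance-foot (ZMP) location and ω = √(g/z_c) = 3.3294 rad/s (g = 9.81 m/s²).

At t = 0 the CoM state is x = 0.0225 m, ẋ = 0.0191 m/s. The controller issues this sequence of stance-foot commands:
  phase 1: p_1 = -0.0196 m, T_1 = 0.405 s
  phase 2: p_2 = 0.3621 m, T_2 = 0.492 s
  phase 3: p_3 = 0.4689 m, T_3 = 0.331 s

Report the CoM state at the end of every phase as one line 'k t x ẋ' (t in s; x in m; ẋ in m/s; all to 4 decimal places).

1 0.4050 0.0772 0.2910
2 0.8970 -0.1821 -1.5709
3 1.2280 -1.2508 -5.5275

phase 1: p=-0.0196, T=0.405, ωT=1.348407, cosh=2.055470, sinh=1.795816; start (x,ẋ)=(0.022500, 0.019100) → end (x,ẋ)=(0.077237, 0.290975)
phase 2: p=0.3621, T=0.492, ωT=1.638065, cosh=2.669779, sinh=2.475424; start (x,ẋ)=(0.077237, 0.290975) → end (x,ẋ)=(-0.182079, -1.570906)
phase 3: p=0.4689, T=0.331, ωT=1.102031, cosh=1.671235, sinh=1.339040; start (x,ẋ)=(-0.182079, -1.570906) → end (x,ẋ)=(-1.250836, -5.527547)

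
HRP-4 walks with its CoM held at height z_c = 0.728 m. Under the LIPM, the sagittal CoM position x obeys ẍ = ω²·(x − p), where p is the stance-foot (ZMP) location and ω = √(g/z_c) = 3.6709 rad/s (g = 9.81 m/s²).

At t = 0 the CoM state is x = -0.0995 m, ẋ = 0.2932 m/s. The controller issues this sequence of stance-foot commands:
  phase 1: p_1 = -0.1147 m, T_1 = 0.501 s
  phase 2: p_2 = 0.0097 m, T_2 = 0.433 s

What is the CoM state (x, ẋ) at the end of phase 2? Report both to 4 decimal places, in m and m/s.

phase 1: p=-0.1147, T=0.501, ωT=1.839121, cosh=3.224981, sinh=3.066024; start (x,ẋ)=(-0.099500, 0.293200) → end (x,ẋ)=(0.179207, 1.116642)
phase 2: p=0.0097, T=0.433, ωT=1.589500, cosh=2.552662, sinh=2.348634; start (x,ẋ)=(0.179207, 1.116642) → end (x,ẋ)=(1.156820, 4.311834)

x = 1.1568, ẋ = 4.3118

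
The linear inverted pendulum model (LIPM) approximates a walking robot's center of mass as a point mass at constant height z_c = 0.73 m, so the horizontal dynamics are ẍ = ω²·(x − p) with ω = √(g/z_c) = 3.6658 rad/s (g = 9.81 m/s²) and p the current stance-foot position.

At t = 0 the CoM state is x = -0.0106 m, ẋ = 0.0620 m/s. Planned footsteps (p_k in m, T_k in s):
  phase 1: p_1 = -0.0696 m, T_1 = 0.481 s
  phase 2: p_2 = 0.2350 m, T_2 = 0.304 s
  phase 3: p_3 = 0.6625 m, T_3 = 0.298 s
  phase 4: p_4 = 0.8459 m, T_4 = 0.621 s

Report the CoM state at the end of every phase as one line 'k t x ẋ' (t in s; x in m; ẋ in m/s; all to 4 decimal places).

1 0.4810 0.1553 0.7982
2 0.7850 0.3966 0.9502
3 1.0830 0.5645 0.2863
4 1.7040 -0.1629 -3.5627

phase 1: p=-0.0696, T=0.481, ωT=1.763250, cosh=3.001422, sinh=2.829935; start (x,ẋ)=(-0.010600, 0.062000) → end (x,ẋ)=(0.155347, 0.798153)
phase 2: p=0.2350, T=0.304, ωT=1.114403, cosh=1.687930, sinh=1.359819; start (x,ẋ)=(0.155347, 0.798153) → end (x,ẋ)=(0.396624, 0.950169)
phase 3: p=0.6625, T=0.298, ωT=1.092408, cosh=1.658427, sinh=1.323019; start (x,ẋ)=(0.396624, 0.950169) → end (x,ẋ)=(0.564488, 0.286306)
phase 4: p=0.8459, T=0.621, ωT=2.276462, cosh=4.922398, sinh=4.819751; start (x,ẋ)=(0.564488, 0.286306) → end (x,ẋ)=(-0.162890, -3.562743)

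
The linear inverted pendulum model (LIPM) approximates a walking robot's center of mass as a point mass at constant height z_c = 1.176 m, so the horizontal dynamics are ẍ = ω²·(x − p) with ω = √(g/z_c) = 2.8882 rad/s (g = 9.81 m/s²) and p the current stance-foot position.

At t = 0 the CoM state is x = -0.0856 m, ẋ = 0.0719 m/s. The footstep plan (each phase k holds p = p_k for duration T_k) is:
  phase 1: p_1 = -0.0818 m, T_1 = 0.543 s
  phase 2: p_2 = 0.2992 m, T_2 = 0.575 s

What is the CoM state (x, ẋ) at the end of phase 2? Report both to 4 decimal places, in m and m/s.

x = -0.4738, ẋ = -2.0203

phase 1: p=-0.0818, T=0.543, ωT=1.568293, cosh=2.503425, sinh=2.295024; start (x,ẋ)=(-0.085600, 0.071900) → end (x,ẋ)=(-0.034180, 0.154808)
phase 2: p=0.2992, T=0.575, ωT=1.660715, cosh=2.726538, sinh=2.536535; start (x,ẋ)=(-0.034180, 0.154808) → end (x,ẋ)=(-0.473814, -2.020257)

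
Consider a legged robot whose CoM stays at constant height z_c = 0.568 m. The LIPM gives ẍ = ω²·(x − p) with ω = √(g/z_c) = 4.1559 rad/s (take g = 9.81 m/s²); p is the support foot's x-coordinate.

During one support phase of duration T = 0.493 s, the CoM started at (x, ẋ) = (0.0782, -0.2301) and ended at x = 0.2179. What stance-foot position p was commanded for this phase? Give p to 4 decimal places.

ωT = 4.1559·0.493 = 2.048859; cosh(ωT) = 3.943961, sinh(ωT) = 3.815079
x(T) = p + (x₀−p)·cosh(ωT) + (ẋ₀/ω)·sinh(ωT) ⇒ p·(1 − cosh) = x(T) − x₀·cosh − (ẋ₀/ω)·sinh
numerator   = 0.2179 − (0.0782)·3.943961 − (-0.2301/4.1559)·3.815079 = 0.120712
denominator = 1 − 3.943961 = -2.943961
p = 0.120712 / -2.943961 = -0.0410

p = -0.0410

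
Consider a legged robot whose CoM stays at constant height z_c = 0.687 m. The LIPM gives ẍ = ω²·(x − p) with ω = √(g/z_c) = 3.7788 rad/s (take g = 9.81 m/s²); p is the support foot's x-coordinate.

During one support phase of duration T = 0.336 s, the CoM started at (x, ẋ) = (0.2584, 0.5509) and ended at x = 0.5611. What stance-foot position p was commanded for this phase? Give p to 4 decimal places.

p = 0.1892

ωT = 3.7788·0.336 = 1.269677; cosh(ωT) = 1.920312, sinh(ωT) = 1.639390
x(T) = p + (x₀−p)·cosh(ωT) + (ẋ₀/ω)·sinh(ωT) ⇒ p·(1 − cosh) = x(T) − x₀·cosh − (ẋ₀/ω)·sinh
numerator   = 0.5611 − (0.2584)·1.920312 − (0.5509/3.7788)·1.639390 = -0.174110
denominator = 1 − 1.920312 = -0.920312
p = -0.174110 / -0.920312 = 0.1892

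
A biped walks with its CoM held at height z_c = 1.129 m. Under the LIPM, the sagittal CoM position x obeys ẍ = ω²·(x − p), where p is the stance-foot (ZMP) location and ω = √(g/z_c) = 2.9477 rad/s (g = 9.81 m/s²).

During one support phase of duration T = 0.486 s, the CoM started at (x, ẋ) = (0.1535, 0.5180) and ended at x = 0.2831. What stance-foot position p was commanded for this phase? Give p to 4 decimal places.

p = 0.3327

ωT = 2.9477·0.486 = 1.432582; cosh(ωT) = 2.214098, sinh(ωT) = 1.975406
x(T) = p + (x₀−p)·cosh(ωT) + (ẋ₀/ω)·sinh(ωT) ⇒ p·(1 − cosh) = x(T) − x₀·cosh − (ẋ₀/ω)·sinh
numerator   = 0.2831 − (0.1535)·2.214098 − (0.5180/2.9477)·1.975406 = -0.403902
denominator = 1 − 2.214098 = -1.214098
p = -0.403902 / -1.214098 = 0.3327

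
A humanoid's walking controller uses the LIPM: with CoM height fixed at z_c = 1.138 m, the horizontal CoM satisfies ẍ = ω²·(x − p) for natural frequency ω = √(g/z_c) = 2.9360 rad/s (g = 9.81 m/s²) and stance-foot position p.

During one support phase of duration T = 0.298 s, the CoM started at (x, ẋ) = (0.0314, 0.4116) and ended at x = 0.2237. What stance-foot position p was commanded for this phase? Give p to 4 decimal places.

p = -0.0995

ωT = 2.9360·0.298 = 0.874928; cosh(ωT) = 1.407797, sinh(ωT) = 0.990905
x(T) = p + (x₀−p)·cosh(ωT) + (ẋ₀/ω)·sinh(ωT) ⇒ p·(1 − cosh) = x(T) − x₀·cosh − (ẋ₀/ω)·sinh
numerator   = 0.2237 − (0.0314)·1.407797 − (0.4116/2.9360)·0.990905 = 0.040579
denominator = 1 − 1.407797 = -0.407797
p = 0.040579 / -0.407797 = -0.0995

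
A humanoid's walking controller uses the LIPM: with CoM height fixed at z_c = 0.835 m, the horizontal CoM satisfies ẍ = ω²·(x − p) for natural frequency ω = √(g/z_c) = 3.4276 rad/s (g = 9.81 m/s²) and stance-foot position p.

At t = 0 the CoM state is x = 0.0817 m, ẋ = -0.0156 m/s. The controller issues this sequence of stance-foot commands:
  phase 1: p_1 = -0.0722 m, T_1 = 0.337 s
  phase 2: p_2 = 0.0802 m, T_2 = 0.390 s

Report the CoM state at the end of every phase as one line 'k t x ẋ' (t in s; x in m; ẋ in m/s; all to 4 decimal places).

phase 1: p=-0.0722, T=0.337, ωT=1.155101, cosh=1.744685, sinh=1.429659; start (x,ẋ)=(0.081700, -0.015600) → end (x,ẋ)=(0.189800, 0.726939)
phase 2: p=0.0802, T=0.390, ωT=1.336764, cosh=2.034700, sinh=1.772005; start (x,ẋ)=(0.189800, 0.726939) → end (x,ẋ)=(0.679018, 2.144785)

1 0.3370 0.1898 0.7269
2 0.7270 0.6790 2.1448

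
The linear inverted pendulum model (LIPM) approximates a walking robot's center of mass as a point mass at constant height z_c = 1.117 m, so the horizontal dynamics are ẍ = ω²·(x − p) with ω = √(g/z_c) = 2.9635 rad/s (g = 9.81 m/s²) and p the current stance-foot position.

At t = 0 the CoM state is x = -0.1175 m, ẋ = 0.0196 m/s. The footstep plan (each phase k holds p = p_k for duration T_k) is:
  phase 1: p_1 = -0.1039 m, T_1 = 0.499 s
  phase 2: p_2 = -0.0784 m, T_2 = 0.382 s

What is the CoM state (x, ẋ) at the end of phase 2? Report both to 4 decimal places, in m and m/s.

phase 1: p=-0.1039, T=0.499, ωT=1.478787, cosh=2.307766, sinh=2.079852; start (x,ẋ)=(-0.117500, 0.019600) → end (x,ẋ)=(-0.121530, -0.038593)
phase 2: p=-0.0784, T=0.382, ωT=1.132057, cosh=1.712200, sinh=1.389831; start (x,ẋ)=(-0.121530, -0.038593) → end (x,ẋ)=(-0.170347, -0.243721)

x = -0.1703, ẋ = -0.2437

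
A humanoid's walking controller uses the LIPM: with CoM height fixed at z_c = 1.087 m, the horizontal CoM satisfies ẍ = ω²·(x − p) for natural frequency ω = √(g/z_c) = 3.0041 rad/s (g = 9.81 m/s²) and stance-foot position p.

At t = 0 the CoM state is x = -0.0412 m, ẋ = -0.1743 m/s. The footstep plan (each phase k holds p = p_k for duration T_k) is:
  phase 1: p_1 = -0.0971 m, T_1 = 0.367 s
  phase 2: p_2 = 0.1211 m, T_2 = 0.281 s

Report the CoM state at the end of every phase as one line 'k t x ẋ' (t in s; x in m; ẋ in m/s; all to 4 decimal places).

phase 1: p=-0.0971, T=0.367, ωT=1.102505, cosh=1.671869, sinh=1.339831; start (x,ẋ)=(-0.041200, -0.174300) → end (x,ẋ)=(-0.081380, -0.066410)
phase 2: p=0.1211, T=0.281, ωT=0.844152, cosh=1.377963, sinh=0.948042; start (x,ẋ)=(-0.081380, -0.066410) → end (x,ẋ)=(-0.178868, -0.668177)

1 0.3670 -0.0814 -0.0664
2 0.6480 -0.1789 -0.6682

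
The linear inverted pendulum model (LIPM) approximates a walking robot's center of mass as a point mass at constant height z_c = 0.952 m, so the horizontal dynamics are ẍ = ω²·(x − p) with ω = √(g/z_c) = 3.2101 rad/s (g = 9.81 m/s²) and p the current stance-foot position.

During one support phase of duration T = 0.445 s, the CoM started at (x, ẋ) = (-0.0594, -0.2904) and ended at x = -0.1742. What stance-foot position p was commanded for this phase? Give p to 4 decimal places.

p = -0.1117

ωT = 3.2101·0.445 = 1.428495; cosh(ωT) = 2.206041, sinh(ωT) = 1.966372
x(T) = p + (x₀−p)·cosh(ωT) + (ẋ₀/ω)·sinh(ωT) ⇒ p·(1 − cosh) = x(T) − x₀·cosh − (ẋ₀/ω)·sinh
numerator   = -0.1742 − (-0.0594)·2.206041 − (-0.2904/3.2101)·1.966372 = 0.134726
denominator = 1 − 2.206041 = -1.206041
p = 0.134726 / -1.206041 = -0.1117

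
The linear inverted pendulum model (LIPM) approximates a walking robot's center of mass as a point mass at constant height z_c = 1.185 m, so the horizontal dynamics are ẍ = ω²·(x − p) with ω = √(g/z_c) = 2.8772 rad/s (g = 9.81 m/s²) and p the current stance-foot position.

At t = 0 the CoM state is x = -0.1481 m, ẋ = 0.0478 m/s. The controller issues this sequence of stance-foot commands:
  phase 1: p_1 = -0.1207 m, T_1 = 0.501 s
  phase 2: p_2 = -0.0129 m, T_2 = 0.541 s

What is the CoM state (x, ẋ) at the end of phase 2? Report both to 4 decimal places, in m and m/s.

x = -0.3891, ẋ = -1.0107

phase 1: p=-0.1207, T=0.501, ωT=1.441477, cosh=2.231757, sinh=1.995179; start (x,ẋ)=(-0.148100, 0.047800) → end (x,ẋ)=(-0.148703, -0.050612)
phase 2: p=-0.0129, T=0.541, ωT=1.556565, cosh=2.476681, sinh=2.265822; start (x,ẋ)=(-0.148703, -0.050612) → end (x,ẋ)=(-0.389100, -1.010684)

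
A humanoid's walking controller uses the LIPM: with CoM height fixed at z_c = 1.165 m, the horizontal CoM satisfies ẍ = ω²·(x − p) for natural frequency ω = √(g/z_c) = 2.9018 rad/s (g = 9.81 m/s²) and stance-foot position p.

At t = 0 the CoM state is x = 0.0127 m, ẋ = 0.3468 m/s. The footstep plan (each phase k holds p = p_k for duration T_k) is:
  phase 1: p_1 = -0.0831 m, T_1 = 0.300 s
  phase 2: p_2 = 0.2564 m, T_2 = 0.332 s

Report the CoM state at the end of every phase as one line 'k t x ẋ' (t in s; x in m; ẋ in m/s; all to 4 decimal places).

phase 1: p=-0.0831, T=0.300, ωT=0.870540, cosh=1.403463, sinh=0.984737; start (x,ẋ)=(0.012700, 0.346800) → end (x,ẋ)=(0.169040, 0.760470)
phase 2: p=0.2564, T=0.332, ωT=0.963398, cosh=1.501090, sinh=1.119495; start (x,ẋ)=(0.169040, 0.760470) → end (x,ẋ)=(0.418649, 0.857740)

1 0.3000 0.1690 0.7605
2 0.6320 0.4186 0.8577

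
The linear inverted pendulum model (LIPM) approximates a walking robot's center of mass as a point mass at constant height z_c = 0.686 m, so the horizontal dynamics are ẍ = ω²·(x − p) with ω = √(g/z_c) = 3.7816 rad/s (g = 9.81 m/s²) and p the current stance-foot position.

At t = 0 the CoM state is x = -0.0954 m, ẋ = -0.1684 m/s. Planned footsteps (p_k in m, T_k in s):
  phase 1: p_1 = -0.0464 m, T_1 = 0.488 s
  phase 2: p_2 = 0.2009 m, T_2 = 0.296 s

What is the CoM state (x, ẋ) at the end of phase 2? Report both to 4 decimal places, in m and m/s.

phase 1: p=-0.0464, T=0.488, ωT=1.845421, cosh=3.244361, sinh=3.086402; start (x,ẋ)=(-0.095400, -0.168400) → end (x,ẋ)=(-0.342816, -1.118256)
phase 2: p=0.2009, T=0.296, ωT=1.119354, cosh=1.694682, sinh=1.368191; start (x,ẋ)=(-0.342816, -1.118256) → end (x,ẋ)=(-1.125113, -4.708247)

x = -1.1251, ẋ = -4.7082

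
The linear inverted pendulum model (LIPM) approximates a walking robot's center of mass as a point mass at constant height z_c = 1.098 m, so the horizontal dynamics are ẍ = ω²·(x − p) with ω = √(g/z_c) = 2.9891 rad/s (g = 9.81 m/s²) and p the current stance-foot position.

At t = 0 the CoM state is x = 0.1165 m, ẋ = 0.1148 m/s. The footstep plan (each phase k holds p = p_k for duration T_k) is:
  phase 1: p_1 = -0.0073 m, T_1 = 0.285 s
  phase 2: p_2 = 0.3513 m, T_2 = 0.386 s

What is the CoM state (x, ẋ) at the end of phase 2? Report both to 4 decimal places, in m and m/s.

phase 1: p=-0.0073, T=0.285, ωT=0.851893, cosh=1.385344, sinh=0.958737; start (x,ẋ)=(0.116500, 0.114800) → end (x,ẋ)=(0.201027, 0.513819)
phase 2: p=0.3513, T=0.386, ωT=1.153793, cosh=1.742816, sinh=1.427378; start (x,ẋ)=(0.201027, 0.513819) → end (x,ẋ)=(0.334765, 0.254341)

x = 0.3348, ẋ = 0.2543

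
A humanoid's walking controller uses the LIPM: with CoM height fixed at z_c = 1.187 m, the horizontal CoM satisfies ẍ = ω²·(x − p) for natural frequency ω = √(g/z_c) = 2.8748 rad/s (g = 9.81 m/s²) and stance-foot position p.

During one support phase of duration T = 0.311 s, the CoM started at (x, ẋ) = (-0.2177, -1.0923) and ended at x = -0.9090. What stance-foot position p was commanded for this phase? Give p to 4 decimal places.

ωT = 2.8748·0.311 = 0.894063; cosh(ωT) = 1.427017, sinh(ωT) = 1.018026
x(T) = p + (x₀−p)·cosh(ωT) + (ẋ₀/ω)·sinh(ωT) ⇒ p·(1 − cosh) = x(T) − x₀·cosh − (ẋ₀/ω)·sinh
numerator   = -0.9090 − (-0.2177)·1.427017 − (-1.0923/2.8748)·1.018026 = -0.211532
denominator = 1 − 1.427017 = -0.427017
p = -0.211532 / -0.427017 = 0.4954

p = 0.4954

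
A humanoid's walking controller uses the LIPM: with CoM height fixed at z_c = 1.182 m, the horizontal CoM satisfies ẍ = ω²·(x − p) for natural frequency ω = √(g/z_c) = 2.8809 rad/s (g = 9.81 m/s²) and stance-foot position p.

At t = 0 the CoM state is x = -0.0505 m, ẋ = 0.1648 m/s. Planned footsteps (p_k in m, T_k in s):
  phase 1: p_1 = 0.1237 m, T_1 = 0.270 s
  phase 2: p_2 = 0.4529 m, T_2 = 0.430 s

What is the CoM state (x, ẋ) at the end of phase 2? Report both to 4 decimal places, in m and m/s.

x = -0.6178, ẋ = -2.7210

phase 1: p=0.1237, T=0.270, ωT=0.777843, cosh=1.318084, sinh=0.858688; start (x,ẋ)=(-0.050500, 0.164800) → end (x,ẋ)=(-0.056790, -0.213715)
phase 2: p=0.4529, T=0.430, ωT=1.238787, cosh=1.870580, sinh=1.580844; start (x,ẋ)=(-0.056790, -0.213715) → end (x,ẋ)=(-0.617787, -2.721026)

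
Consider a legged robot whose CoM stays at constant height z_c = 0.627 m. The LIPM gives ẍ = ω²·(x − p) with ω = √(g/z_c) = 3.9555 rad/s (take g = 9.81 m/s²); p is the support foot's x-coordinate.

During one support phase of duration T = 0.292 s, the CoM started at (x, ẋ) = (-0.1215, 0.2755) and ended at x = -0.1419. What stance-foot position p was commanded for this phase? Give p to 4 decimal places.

ωT = 3.9555·0.292 = 1.155006; cosh(ωT) = 1.744549, sinh(ωT) = 1.429493
x(T) = p + (x₀−p)·cosh(ωT) + (ẋ₀/ω)·sinh(ωT) ⇒ p·(1 − cosh) = x(T) − x₀·cosh − (ẋ₀/ω)·sinh
numerator   = -0.1419 − (-0.1215)·1.744549 − (0.2755/3.9555)·1.429493 = -0.029501
denominator = 1 − 1.744549 = -0.744549
p = -0.029501 / -0.744549 = 0.0396

p = 0.0396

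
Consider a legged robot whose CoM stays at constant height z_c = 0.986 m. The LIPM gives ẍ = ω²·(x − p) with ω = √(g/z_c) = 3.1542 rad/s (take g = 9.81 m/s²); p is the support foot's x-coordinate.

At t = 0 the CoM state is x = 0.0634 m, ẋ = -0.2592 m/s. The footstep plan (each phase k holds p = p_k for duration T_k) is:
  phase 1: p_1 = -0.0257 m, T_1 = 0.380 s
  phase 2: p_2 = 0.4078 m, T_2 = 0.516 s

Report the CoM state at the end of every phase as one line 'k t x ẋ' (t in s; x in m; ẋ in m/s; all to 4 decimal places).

1 0.3800 0.0116 -0.0453
2 0.8960 -0.6748 -3.1783

phase 1: p=-0.0257, T=0.380, ωT=1.198596, cosh=1.808538, sinh=1.506921; start (x,ẋ)=(0.063400, -0.259200) → end (x,ẋ)=(0.011608, -0.045269)
phase 2: p=0.4078, T=0.516, ωT=1.627567, cosh=2.643940, sinh=2.447533; start (x,ẋ)=(0.011608, -0.045269) → end (x,ẋ)=(-0.674836, -3.178296)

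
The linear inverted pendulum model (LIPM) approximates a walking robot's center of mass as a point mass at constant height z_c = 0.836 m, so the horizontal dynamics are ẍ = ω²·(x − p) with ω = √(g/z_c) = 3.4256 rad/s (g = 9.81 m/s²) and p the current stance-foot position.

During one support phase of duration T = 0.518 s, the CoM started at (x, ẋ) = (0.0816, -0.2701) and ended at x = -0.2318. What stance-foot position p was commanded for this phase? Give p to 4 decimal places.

p = 0.1247

ωT = 3.4256·0.518 = 1.774461; cosh(ωT) = 3.033338, sinh(ωT) = 2.863763
x(T) = p + (x₀−p)·cosh(ωT) + (ẋ₀/ω)·sinh(ωT) ⇒ p·(1 − cosh) = x(T) − x₀·cosh − (ẋ₀/ω)·sinh
numerator   = -0.2318 − (0.0816)·3.033338 − (-0.2701/3.4256)·2.863763 = -0.253520
denominator = 1 − 3.033338 = -2.033338
p = -0.253520 / -2.033338 = 0.1247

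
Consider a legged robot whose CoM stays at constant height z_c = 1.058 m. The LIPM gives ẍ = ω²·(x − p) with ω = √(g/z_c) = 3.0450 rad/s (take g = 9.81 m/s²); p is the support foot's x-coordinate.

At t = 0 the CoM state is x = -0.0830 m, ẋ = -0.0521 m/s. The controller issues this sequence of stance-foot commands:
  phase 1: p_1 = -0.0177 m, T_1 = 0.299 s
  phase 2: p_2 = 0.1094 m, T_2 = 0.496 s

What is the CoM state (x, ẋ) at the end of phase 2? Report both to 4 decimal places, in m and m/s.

phase 1: p=-0.0177, T=0.299, ωT=0.910455, cosh=1.443897, sinh=1.041556; start (x,ẋ)=(-0.083000, -0.052100) → end (x,ẋ)=(-0.129808, -0.282328)
phase 2: p=0.1094, T=0.496, ωT=1.510320, cosh=2.374509, sinh=2.153670; start (x,ẋ)=(-0.129808, -0.282328) → end (x,ẋ)=(-0.658286, -2.239097)

x = -0.6583, ẋ = -2.2391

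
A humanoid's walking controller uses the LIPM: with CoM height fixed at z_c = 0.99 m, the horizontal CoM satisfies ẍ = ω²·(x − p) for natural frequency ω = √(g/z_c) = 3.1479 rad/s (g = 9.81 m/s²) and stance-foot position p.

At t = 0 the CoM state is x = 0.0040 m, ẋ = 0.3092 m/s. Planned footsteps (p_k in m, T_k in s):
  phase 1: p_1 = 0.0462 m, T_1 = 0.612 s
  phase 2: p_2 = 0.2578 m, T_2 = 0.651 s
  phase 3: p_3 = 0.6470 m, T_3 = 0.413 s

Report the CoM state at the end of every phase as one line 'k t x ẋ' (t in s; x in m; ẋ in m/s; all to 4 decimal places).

1 0.6120 0.2283 0.6376
2 1.2630 0.9144 2.1611
3 1.6760 2.3402 5.6896

phase 1: p=0.0462, T=0.612, ωT=1.926515, cosh=3.505598, sinh=3.359943; start (x,ẋ)=(0.004000, 0.309200) → end (x,ẋ)=(0.228292, 0.637591)
phase 2: p=0.2578, T=0.651, ωT=2.049283, cosh=3.945580, sinh=3.816753; start (x,ẋ)=(0.228292, 0.637591) → end (x,ẋ)=(0.914436, 2.161131)
phase 3: p=0.6470, T=0.413, ωT=1.300083, cosh=1.971055, sinh=1.698545; start (x,ẋ)=(0.914436, 2.161131) → end (x,ẋ)=(2.340235, 5.689648)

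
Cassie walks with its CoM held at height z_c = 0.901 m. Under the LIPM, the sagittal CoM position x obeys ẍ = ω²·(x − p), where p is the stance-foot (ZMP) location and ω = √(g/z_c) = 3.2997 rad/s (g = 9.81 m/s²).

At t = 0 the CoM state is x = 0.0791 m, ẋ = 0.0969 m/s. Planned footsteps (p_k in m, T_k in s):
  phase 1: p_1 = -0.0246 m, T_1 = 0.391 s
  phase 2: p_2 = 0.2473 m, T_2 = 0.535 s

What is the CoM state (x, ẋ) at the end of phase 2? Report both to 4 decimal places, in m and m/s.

phase 1: p=-0.0246, T=0.391, ωT=1.290183, cosh=1.954335, sinh=1.679115; start (x,ẋ)=(0.079100, 0.096900) → end (x,ẋ)=(0.227374, 0.763933)
phase 2: p=0.2473, T=0.535, ωT=1.765340, cosh=3.007342, sinh=2.836214; start (x,ẋ)=(0.227374, 0.763933) → end (x,ẋ)=(0.844004, 2.110927)

x = 0.8440, ẋ = 2.1109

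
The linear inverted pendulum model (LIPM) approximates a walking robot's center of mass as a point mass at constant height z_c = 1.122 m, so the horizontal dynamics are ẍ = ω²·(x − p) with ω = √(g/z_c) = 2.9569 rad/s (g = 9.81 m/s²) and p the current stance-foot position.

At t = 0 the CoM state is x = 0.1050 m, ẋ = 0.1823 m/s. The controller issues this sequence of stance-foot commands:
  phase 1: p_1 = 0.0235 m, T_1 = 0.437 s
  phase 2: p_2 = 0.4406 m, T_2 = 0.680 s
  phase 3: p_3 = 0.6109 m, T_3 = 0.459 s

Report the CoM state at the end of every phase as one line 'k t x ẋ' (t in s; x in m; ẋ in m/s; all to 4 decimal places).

phase 1: p=0.0235, T=0.437, ωT=1.292165, cosh=1.957668, sinh=1.682993; start (x,ẋ)=(0.105000, 0.182300) → end (x,ẋ)=(0.286811, 0.762463)
phase 2: p=0.4406, T=0.680, ωT=2.010692, cosh=3.801190, sinh=3.667294; start (x,ẋ)=(0.286811, 0.762463) → end (x,ẋ)=(0.801661, 1.230601)
phase 3: p=0.6109, T=0.459, ωT=1.357217, cosh=2.071371, sinh=1.813995; start (x,ẋ)=(0.801661, 1.230601) → end (x,ẋ)=(1.760985, 3.572236)

1 0.4370 0.2868 0.7625
2 1.1170 0.8017 1.2306
3 1.5760 1.7610 3.5722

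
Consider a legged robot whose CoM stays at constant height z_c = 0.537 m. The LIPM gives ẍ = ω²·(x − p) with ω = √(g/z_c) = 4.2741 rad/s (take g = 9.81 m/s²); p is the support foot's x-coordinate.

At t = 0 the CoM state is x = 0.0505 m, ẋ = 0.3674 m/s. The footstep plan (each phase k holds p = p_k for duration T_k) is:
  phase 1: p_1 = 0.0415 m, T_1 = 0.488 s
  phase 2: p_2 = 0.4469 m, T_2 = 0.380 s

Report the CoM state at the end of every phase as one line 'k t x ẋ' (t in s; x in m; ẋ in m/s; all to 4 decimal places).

phase 1: p=0.0415, T=0.488, ωT=2.085761, cosh=4.087463, sinh=3.963251; start (x,ẋ)=(0.050500, 0.367400) → end (x,ẋ)=(0.418967, 1.654188)
phase 2: p=0.4469, T=0.380, ωT=1.624158, cosh=2.635611, sinh=2.438534; start (x,ẋ)=(0.418967, 1.654188) → end (x,ẋ)=(1.317055, 4.068660)

1 0.4880 0.4190 1.6542
2 0.8680 1.3171 4.0687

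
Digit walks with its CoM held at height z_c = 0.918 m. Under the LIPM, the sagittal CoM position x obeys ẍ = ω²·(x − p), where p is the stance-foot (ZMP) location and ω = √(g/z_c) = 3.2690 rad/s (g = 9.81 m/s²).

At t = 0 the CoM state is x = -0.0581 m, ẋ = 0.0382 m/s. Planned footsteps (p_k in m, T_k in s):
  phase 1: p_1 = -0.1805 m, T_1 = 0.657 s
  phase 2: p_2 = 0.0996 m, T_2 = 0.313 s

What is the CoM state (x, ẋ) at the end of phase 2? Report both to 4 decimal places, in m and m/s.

phase 1: p=-0.1805, T=0.657, ωT=2.147733, cosh=4.341084, sinh=4.224335; start (x,ẋ)=(-0.058100, 0.038200) → end (x,ẋ)=(0.400212, 1.856094)
phase 2: p=0.0996, T=0.313, ωT=1.023197, cosh=1.570759, sinh=1.211315; start (x,ẋ)=(0.400212, 1.856094) → end (x,ẋ)=(1.259558, 4.105838)

x = 1.2596, ẋ = 4.1058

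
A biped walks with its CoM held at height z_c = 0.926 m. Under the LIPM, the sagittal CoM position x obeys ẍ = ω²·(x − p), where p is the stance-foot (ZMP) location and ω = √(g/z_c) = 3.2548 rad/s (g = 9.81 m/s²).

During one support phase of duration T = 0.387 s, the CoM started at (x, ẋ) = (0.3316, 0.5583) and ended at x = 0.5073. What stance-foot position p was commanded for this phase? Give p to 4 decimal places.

p = 0.4447

ωT = 3.2548·0.387 = 1.259608; cosh(ωT) = 1.903902, sinh(ωT) = 1.620137
x(T) = p + (x₀−p)·cosh(ωT) + (ẋ₀/ω)·sinh(ωT) ⇒ p·(1 − cosh) = x(T) − x₀·cosh − (ẋ₀/ω)·sinh
numerator   = 0.5073 − (0.3316)·1.903902 − (0.5583/3.2548)·1.620137 = -0.401938
denominator = 1 − 1.903902 = -0.903902
p = -0.401938 / -0.903902 = 0.4447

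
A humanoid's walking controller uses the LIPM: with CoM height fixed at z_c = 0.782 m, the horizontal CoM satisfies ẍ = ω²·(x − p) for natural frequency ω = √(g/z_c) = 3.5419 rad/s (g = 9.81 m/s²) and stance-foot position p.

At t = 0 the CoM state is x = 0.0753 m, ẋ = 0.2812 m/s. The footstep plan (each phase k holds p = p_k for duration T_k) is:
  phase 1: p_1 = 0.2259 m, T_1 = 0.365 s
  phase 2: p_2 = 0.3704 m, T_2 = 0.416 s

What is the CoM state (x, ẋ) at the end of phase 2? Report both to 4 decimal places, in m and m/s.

phase 1: p=0.2259, T=0.365, ωT=1.292793, cosh=1.958726, sinh=1.684223; start (x,ẋ)=(0.075300, 0.281200) → end (x,ẋ)=(0.064630, -0.347588)
phase 2: p=0.3704, T=0.416, ωT=1.473430, cosh=2.296659, sinh=2.067521; start (x,ẋ)=(0.064630, -0.347588) → end (x,ẋ)=(-0.534747, -3.037427)

x = -0.5347, ẋ = -3.0374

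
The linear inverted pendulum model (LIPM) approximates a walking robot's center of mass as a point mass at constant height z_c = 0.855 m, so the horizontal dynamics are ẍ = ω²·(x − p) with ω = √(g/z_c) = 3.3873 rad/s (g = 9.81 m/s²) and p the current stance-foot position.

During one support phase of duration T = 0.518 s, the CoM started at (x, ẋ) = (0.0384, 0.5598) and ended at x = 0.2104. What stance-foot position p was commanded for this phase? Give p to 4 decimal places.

ωT = 3.3873·0.518 = 1.754621; cosh(ωT) = 2.977116, sinh(ωT) = 2.804143
x(T) = p + (x₀−p)·cosh(ωT) + (ẋ₀/ω)·sinh(ωT) ⇒ p·(1 − cosh) = x(T) − x₀·cosh − (ẋ₀/ω)·sinh
numerator   = 0.2104 − (0.0384)·2.977116 − (0.5598/3.3873)·2.804143 = -0.367346
denominator = 1 − 2.977116 = -1.977116
p = -0.367346 / -1.977116 = 0.1858

p = 0.1858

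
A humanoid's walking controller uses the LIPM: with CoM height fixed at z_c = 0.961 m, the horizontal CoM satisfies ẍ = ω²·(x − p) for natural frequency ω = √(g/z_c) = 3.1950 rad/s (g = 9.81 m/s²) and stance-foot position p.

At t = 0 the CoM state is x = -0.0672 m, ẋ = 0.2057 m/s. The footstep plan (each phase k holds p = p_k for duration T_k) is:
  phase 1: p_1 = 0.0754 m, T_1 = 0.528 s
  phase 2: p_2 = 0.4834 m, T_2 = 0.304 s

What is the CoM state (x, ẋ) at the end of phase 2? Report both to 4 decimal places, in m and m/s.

x = -0.6980, ẋ = -3.2349

phase 1: p=0.0754, T=0.528, ωT=1.686960, cosh=2.794056, sinh=2.608975; start (x,ẋ)=(-0.067200, 0.205700) → end (x,ẋ)=(-0.155062, -0.613930)
phase 2: p=0.4834, T=0.304, ωT=0.971280, cosh=1.509961, sinh=1.131363; start (x,ẋ)=(-0.155062, -0.613930) → end (x,ẋ)=(-0.698047, -3.234860)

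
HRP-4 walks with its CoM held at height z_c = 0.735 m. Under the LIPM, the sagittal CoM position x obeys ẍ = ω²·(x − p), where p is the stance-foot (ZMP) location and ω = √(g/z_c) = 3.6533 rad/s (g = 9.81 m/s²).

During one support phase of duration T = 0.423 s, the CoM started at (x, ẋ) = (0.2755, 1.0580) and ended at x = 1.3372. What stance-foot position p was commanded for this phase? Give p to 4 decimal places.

ωT = 3.6533·0.423 = 1.545346; cosh(ωT) = 2.451416, sinh(ωT) = 2.238178
x(T) = p + (x₀−p)·cosh(ωT) + (ẋ₀/ω)·sinh(ωT) ⇒ p·(1 − cosh) = x(T) − x₀·cosh − (ẋ₀/ω)·sinh
numerator   = 1.3372 − (0.2755)·2.451416 − (1.0580/3.6533)·2.238178 = 0.013656
denominator = 1 − 2.451416 = -1.451416
p = 0.013656 / -1.451416 = -0.0094

p = -0.0094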